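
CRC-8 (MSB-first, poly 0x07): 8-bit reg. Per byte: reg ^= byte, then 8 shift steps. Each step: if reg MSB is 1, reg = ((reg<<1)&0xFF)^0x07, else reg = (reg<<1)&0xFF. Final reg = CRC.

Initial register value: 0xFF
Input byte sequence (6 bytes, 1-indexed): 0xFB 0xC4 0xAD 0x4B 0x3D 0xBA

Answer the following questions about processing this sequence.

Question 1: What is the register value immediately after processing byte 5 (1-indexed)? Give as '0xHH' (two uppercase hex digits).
Answer: 0xDB

Derivation:
After byte 1 (0xFB): reg=0x1C
After byte 2 (0xC4): reg=0x06
After byte 3 (0xAD): reg=0x58
After byte 4 (0x4B): reg=0x79
After byte 5 (0x3D): reg=0xDB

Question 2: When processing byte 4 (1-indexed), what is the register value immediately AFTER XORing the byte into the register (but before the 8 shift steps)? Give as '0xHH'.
Register before byte 4: 0x58
Byte 4: 0x4B
0x58 XOR 0x4B = 0x13

Answer: 0x13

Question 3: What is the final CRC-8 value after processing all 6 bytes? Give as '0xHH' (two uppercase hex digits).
After byte 1 (0xFB): reg=0x1C
After byte 2 (0xC4): reg=0x06
After byte 3 (0xAD): reg=0x58
After byte 4 (0x4B): reg=0x79
After byte 5 (0x3D): reg=0xDB
After byte 6 (0xBA): reg=0x20

Answer: 0x20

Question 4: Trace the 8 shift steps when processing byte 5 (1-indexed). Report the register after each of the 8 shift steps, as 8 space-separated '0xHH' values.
After byte 1 (0xFB): reg=0x1C
After byte 2 (0xC4): reg=0x06
After byte 3 (0xAD): reg=0x58
After byte 4 (0x4B): reg=0x79
Register before byte 5: 0x79
After XOR with byte 0x3D: 0x44

Answer: 0x88 0x17 0x2E 0x5C 0xB8 0x77 0xEE 0xDB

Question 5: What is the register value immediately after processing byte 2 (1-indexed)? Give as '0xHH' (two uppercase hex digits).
After byte 1 (0xFB): reg=0x1C
After byte 2 (0xC4): reg=0x06

Answer: 0x06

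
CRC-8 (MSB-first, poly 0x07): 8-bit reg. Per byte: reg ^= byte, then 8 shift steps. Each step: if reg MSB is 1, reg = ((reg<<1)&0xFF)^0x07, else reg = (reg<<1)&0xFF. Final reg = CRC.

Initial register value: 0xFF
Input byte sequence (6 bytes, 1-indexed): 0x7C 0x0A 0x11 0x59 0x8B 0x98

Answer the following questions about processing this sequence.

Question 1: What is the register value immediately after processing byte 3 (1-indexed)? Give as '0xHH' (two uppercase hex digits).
Answer: 0x43

Derivation:
After byte 1 (0x7C): reg=0x80
After byte 2 (0x0A): reg=0xBF
After byte 3 (0x11): reg=0x43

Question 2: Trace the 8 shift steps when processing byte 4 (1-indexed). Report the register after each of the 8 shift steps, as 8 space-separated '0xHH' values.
Answer: 0x34 0x68 0xD0 0xA7 0x49 0x92 0x23 0x46

Derivation:
After byte 1 (0x7C): reg=0x80
After byte 2 (0x0A): reg=0xBF
After byte 3 (0x11): reg=0x43
Register before byte 4: 0x43
After XOR with byte 0x59: 0x1A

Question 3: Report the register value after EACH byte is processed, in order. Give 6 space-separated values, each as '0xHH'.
0x80 0xBF 0x43 0x46 0x6D 0xC5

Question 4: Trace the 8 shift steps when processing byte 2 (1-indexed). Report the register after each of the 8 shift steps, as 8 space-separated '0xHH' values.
After byte 1 (0x7C): reg=0x80
Register before byte 2: 0x80
After XOR with byte 0x0A: 0x8A

Answer: 0x13 0x26 0x4C 0x98 0x37 0x6E 0xDC 0xBF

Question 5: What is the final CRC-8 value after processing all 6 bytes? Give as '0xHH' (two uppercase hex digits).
After byte 1 (0x7C): reg=0x80
After byte 2 (0x0A): reg=0xBF
After byte 3 (0x11): reg=0x43
After byte 4 (0x59): reg=0x46
After byte 5 (0x8B): reg=0x6D
After byte 6 (0x98): reg=0xC5

Answer: 0xC5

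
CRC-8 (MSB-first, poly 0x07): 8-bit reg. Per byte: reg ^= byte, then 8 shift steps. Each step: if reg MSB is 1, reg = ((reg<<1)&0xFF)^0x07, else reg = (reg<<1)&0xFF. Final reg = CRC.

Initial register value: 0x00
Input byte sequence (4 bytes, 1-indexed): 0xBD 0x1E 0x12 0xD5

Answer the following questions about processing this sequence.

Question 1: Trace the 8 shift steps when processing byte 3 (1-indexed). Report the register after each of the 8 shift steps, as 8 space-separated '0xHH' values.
After byte 1 (0xBD): reg=0x3A
After byte 2 (0x1E): reg=0xFC
Register before byte 3: 0xFC
After XOR with byte 0x12: 0xEE

Answer: 0xDB 0xB1 0x65 0xCA 0x93 0x21 0x42 0x84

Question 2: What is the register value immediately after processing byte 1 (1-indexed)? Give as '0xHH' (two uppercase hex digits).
After byte 1 (0xBD): reg=0x3A

Answer: 0x3A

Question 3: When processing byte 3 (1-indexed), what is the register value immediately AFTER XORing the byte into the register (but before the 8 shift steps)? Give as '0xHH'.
Answer: 0xEE

Derivation:
Register before byte 3: 0xFC
Byte 3: 0x12
0xFC XOR 0x12 = 0xEE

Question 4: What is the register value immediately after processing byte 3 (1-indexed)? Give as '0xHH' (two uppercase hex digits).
Answer: 0x84

Derivation:
After byte 1 (0xBD): reg=0x3A
After byte 2 (0x1E): reg=0xFC
After byte 3 (0x12): reg=0x84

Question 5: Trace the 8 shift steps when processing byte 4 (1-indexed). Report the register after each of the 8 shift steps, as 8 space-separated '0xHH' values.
After byte 1 (0xBD): reg=0x3A
After byte 2 (0x1E): reg=0xFC
After byte 3 (0x12): reg=0x84
Register before byte 4: 0x84
After XOR with byte 0xD5: 0x51

Answer: 0xA2 0x43 0x86 0x0B 0x16 0x2C 0x58 0xB0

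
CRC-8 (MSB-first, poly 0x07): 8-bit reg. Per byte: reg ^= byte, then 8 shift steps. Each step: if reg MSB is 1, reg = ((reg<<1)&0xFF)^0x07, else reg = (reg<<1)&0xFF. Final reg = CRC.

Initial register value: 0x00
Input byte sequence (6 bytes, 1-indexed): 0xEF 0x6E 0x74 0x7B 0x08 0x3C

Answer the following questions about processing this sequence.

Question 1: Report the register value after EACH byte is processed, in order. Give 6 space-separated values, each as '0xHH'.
0x83 0x8D 0xE1 0xCF 0x5B 0x32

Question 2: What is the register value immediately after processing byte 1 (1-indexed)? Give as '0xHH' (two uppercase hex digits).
Answer: 0x83

Derivation:
After byte 1 (0xEF): reg=0x83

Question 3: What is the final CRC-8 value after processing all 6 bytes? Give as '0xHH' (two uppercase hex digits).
Answer: 0x32

Derivation:
After byte 1 (0xEF): reg=0x83
After byte 2 (0x6E): reg=0x8D
After byte 3 (0x74): reg=0xE1
After byte 4 (0x7B): reg=0xCF
After byte 5 (0x08): reg=0x5B
After byte 6 (0x3C): reg=0x32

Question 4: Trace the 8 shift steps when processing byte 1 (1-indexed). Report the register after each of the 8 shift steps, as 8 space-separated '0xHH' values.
Register before byte 1: 0x00
After XOR with byte 0xEF: 0xEF

Answer: 0xD9 0xB5 0x6D 0xDA 0xB3 0x61 0xC2 0x83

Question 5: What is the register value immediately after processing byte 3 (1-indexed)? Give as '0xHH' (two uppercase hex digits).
After byte 1 (0xEF): reg=0x83
After byte 2 (0x6E): reg=0x8D
After byte 3 (0x74): reg=0xE1

Answer: 0xE1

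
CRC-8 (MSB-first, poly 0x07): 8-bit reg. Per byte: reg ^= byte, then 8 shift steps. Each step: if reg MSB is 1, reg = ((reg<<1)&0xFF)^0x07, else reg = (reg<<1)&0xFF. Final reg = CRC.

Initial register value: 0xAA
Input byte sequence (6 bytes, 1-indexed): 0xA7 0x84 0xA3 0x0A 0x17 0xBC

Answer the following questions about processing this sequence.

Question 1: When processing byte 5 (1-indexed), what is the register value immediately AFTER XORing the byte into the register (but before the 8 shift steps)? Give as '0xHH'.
Answer: 0x58

Derivation:
Register before byte 5: 0x4F
Byte 5: 0x17
0x4F XOR 0x17 = 0x58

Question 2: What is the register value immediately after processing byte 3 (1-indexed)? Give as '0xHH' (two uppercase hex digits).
Answer: 0x13

Derivation:
After byte 1 (0xA7): reg=0x23
After byte 2 (0x84): reg=0x7C
After byte 3 (0xA3): reg=0x13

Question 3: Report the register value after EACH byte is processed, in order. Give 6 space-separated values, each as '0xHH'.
0x23 0x7C 0x13 0x4F 0x8F 0x99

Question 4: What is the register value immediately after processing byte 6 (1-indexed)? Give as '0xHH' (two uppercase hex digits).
After byte 1 (0xA7): reg=0x23
After byte 2 (0x84): reg=0x7C
After byte 3 (0xA3): reg=0x13
After byte 4 (0x0A): reg=0x4F
After byte 5 (0x17): reg=0x8F
After byte 6 (0xBC): reg=0x99

Answer: 0x99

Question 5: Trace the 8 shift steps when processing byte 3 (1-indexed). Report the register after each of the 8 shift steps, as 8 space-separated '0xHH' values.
After byte 1 (0xA7): reg=0x23
After byte 2 (0x84): reg=0x7C
Register before byte 3: 0x7C
After XOR with byte 0xA3: 0xDF

Answer: 0xB9 0x75 0xEA 0xD3 0xA1 0x45 0x8A 0x13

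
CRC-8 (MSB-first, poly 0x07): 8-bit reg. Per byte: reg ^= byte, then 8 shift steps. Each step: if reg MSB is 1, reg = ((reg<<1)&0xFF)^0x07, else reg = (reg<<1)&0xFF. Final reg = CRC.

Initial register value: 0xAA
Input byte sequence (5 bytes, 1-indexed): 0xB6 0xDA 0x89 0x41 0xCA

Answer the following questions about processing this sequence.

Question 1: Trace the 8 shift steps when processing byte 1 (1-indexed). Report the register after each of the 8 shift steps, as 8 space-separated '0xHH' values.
Answer: 0x38 0x70 0xE0 0xC7 0x89 0x15 0x2A 0x54

Derivation:
Register before byte 1: 0xAA
After XOR with byte 0xB6: 0x1C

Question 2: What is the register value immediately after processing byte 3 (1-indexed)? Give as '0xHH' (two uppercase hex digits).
Answer: 0xD6

Derivation:
After byte 1 (0xB6): reg=0x54
After byte 2 (0xDA): reg=0xA3
After byte 3 (0x89): reg=0xD6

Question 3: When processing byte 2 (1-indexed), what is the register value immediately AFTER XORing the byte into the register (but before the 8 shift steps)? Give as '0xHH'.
Register before byte 2: 0x54
Byte 2: 0xDA
0x54 XOR 0xDA = 0x8E

Answer: 0x8E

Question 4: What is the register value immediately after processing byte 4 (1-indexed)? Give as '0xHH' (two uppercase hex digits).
Answer: 0xEC

Derivation:
After byte 1 (0xB6): reg=0x54
After byte 2 (0xDA): reg=0xA3
After byte 3 (0x89): reg=0xD6
After byte 4 (0x41): reg=0xEC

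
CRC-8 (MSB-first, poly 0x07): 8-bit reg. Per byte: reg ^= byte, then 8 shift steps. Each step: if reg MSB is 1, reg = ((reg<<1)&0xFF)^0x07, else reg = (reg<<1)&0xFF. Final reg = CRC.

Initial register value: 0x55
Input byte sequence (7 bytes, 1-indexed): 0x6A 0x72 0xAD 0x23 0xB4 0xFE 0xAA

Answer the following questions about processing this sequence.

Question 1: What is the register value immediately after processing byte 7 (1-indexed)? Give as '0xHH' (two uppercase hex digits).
After byte 1 (0x6A): reg=0xBD
After byte 2 (0x72): reg=0x63
After byte 3 (0xAD): reg=0x64
After byte 4 (0x23): reg=0xD2
After byte 5 (0xB4): reg=0x35
After byte 6 (0xFE): reg=0x7F
After byte 7 (0xAA): reg=0x25

Answer: 0x25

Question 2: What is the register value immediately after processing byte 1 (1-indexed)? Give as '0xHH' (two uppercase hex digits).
After byte 1 (0x6A): reg=0xBD

Answer: 0xBD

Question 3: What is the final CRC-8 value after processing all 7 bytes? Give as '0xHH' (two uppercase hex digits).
Answer: 0x25

Derivation:
After byte 1 (0x6A): reg=0xBD
After byte 2 (0x72): reg=0x63
After byte 3 (0xAD): reg=0x64
After byte 4 (0x23): reg=0xD2
After byte 5 (0xB4): reg=0x35
After byte 6 (0xFE): reg=0x7F
After byte 7 (0xAA): reg=0x25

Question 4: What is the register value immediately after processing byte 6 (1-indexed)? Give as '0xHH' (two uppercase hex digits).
After byte 1 (0x6A): reg=0xBD
After byte 2 (0x72): reg=0x63
After byte 3 (0xAD): reg=0x64
After byte 4 (0x23): reg=0xD2
After byte 5 (0xB4): reg=0x35
After byte 6 (0xFE): reg=0x7F

Answer: 0x7F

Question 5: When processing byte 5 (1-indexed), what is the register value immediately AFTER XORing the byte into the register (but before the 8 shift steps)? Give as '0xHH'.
Register before byte 5: 0xD2
Byte 5: 0xB4
0xD2 XOR 0xB4 = 0x66

Answer: 0x66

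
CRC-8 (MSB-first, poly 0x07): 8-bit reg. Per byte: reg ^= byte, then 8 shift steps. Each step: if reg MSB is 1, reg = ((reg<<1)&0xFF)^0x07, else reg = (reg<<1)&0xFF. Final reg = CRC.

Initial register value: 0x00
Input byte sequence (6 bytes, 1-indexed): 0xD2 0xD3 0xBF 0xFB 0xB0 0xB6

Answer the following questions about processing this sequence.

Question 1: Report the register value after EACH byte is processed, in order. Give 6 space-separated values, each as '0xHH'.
0x30 0xA7 0x48 0x10 0x69 0x13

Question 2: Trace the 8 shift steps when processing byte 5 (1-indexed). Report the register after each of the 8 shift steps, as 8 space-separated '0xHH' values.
Answer: 0x47 0x8E 0x1B 0x36 0x6C 0xD8 0xB7 0x69

Derivation:
After byte 1 (0xD2): reg=0x30
After byte 2 (0xD3): reg=0xA7
After byte 3 (0xBF): reg=0x48
After byte 4 (0xFB): reg=0x10
Register before byte 5: 0x10
After XOR with byte 0xB0: 0xA0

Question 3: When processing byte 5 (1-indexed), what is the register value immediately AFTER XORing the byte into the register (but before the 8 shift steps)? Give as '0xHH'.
Register before byte 5: 0x10
Byte 5: 0xB0
0x10 XOR 0xB0 = 0xA0

Answer: 0xA0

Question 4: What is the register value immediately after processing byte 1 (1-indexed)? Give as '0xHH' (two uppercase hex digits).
Answer: 0x30

Derivation:
After byte 1 (0xD2): reg=0x30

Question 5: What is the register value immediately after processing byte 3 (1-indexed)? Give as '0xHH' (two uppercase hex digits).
After byte 1 (0xD2): reg=0x30
After byte 2 (0xD3): reg=0xA7
After byte 3 (0xBF): reg=0x48

Answer: 0x48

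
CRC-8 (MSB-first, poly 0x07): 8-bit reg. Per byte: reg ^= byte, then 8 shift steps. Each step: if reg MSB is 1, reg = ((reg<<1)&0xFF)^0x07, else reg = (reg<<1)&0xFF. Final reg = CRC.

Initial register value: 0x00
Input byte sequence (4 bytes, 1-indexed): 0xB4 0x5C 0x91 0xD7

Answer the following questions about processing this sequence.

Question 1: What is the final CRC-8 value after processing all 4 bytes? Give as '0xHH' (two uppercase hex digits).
Answer: 0xC1

Derivation:
After byte 1 (0xB4): reg=0x05
After byte 2 (0x5C): reg=0x88
After byte 3 (0x91): reg=0x4F
After byte 4 (0xD7): reg=0xC1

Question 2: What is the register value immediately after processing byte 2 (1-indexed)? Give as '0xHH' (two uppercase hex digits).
Answer: 0x88

Derivation:
After byte 1 (0xB4): reg=0x05
After byte 2 (0x5C): reg=0x88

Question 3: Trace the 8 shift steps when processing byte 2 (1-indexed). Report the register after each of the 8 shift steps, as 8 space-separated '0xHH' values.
After byte 1 (0xB4): reg=0x05
Register before byte 2: 0x05
After XOR with byte 0x5C: 0x59

Answer: 0xB2 0x63 0xC6 0x8B 0x11 0x22 0x44 0x88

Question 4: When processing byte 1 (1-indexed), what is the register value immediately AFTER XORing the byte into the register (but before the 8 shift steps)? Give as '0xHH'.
Answer: 0xB4

Derivation:
Register before byte 1: 0x00
Byte 1: 0xB4
0x00 XOR 0xB4 = 0xB4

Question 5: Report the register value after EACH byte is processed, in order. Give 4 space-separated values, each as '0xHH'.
0x05 0x88 0x4F 0xC1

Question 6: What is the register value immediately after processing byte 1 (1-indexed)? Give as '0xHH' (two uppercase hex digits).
Answer: 0x05

Derivation:
After byte 1 (0xB4): reg=0x05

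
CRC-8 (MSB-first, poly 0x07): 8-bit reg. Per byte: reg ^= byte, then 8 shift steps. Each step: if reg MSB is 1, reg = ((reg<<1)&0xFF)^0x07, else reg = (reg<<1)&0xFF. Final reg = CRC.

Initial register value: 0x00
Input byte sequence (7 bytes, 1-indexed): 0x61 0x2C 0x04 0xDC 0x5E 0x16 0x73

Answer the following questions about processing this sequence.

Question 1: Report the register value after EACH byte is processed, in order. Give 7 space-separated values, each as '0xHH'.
0x20 0x24 0xE0 0xB4 0x98 0xA3 0x3E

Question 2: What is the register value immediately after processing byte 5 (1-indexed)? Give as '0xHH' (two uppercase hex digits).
Answer: 0x98

Derivation:
After byte 1 (0x61): reg=0x20
After byte 2 (0x2C): reg=0x24
After byte 3 (0x04): reg=0xE0
After byte 4 (0xDC): reg=0xB4
After byte 5 (0x5E): reg=0x98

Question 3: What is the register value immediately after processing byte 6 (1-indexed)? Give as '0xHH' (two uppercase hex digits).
Answer: 0xA3

Derivation:
After byte 1 (0x61): reg=0x20
After byte 2 (0x2C): reg=0x24
After byte 3 (0x04): reg=0xE0
After byte 4 (0xDC): reg=0xB4
After byte 5 (0x5E): reg=0x98
After byte 6 (0x16): reg=0xA3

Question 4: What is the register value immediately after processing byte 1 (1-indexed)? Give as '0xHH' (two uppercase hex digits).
After byte 1 (0x61): reg=0x20

Answer: 0x20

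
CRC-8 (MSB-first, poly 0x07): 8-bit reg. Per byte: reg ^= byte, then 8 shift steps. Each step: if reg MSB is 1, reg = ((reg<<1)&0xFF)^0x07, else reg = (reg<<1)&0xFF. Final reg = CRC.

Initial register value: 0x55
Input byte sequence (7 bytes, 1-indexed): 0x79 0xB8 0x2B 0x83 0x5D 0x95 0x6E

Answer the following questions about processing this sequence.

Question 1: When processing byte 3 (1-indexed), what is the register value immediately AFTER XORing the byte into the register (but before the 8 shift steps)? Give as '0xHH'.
Answer: 0x58

Derivation:
Register before byte 3: 0x73
Byte 3: 0x2B
0x73 XOR 0x2B = 0x58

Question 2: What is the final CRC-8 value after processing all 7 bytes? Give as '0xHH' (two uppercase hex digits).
Answer: 0xF0

Derivation:
After byte 1 (0x79): reg=0xC4
After byte 2 (0xB8): reg=0x73
After byte 3 (0x2B): reg=0x8F
After byte 4 (0x83): reg=0x24
After byte 5 (0x5D): reg=0x68
After byte 6 (0x95): reg=0xFD
After byte 7 (0x6E): reg=0xF0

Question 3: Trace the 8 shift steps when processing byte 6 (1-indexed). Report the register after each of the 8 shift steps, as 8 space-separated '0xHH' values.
Answer: 0xFD 0xFD 0xFD 0xFD 0xFD 0xFD 0xFD 0xFD

Derivation:
After byte 1 (0x79): reg=0xC4
After byte 2 (0xB8): reg=0x73
After byte 3 (0x2B): reg=0x8F
After byte 4 (0x83): reg=0x24
After byte 5 (0x5D): reg=0x68
Register before byte 6: 0x68
After XOR with byte 0x95: 0xFD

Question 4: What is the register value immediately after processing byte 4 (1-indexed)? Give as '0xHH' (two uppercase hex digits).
After byte 1 (0x79): reg=0xC4
After byte 2 (0xB8): reg=0x73
After byte 3 (0x2B): reg=0x8F
After byte 4 (0x83): reg=0x24

Answer: 0x24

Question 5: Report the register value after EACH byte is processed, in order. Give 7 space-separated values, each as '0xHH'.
0xC4 0x73 0x8F 0x24 0x68 0xFD 0xF0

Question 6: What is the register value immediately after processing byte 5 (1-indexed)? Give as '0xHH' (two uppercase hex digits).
After byte 1 (0x79): reg=0xC4
After byte 2 (0xB8): reg=0x73
After byte 3 (0x2B): reg=0x8F
After byte 4 (0x83): reg=0x24
After byte 5 (0x5D): reg=0x68

Answer: 0x68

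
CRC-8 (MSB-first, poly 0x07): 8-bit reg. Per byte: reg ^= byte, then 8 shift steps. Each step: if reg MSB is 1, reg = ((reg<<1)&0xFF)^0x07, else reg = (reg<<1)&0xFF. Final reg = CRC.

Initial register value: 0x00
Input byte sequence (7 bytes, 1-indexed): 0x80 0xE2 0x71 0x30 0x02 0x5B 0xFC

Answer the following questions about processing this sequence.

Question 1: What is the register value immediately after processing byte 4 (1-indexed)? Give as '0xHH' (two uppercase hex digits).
Answer: 0x0E

Derivation:
After byte 1 (0x80): reg=0x89
After byte 2 (0xE2): reg=0x16
After byte 3 (0x71): reg=0x32
After byte 4 (0x30): reg=0x0E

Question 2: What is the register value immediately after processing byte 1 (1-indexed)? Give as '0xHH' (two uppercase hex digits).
After byte 1 (0x80): reg=0x89

Answer: 0x89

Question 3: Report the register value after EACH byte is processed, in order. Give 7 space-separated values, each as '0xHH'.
0x89 0x16 0x32 0x0E 0x24 0x7A 0x9B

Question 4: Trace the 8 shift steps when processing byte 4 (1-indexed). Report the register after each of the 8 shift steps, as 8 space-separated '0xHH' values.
Answer: 0x04 0x08 0x10 0x20 0x40 0x80 0x07 0x0E

Derivation:
After byte 1 (0x80): reg=0x89
After byte 2 (0xE2): reg=0x16
After byte 3 (0x71): reg=0x32
Register before byte 4: 0x32
After XOR with byte 0x30: 0x02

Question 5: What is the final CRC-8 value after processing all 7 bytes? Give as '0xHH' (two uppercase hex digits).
After byte 1 (0x80): reg=0x89
After byte 2 (0xE2): reg=0x16
After byte 3 (0x71): reg=0x32
After byte 4 (0x30): reg=0x0E
After byte 5 (0x02): reg=0x24
After byte 6 (0x5B): reg=0x7A
After byte 7 (0xFC): reg=0x9B

Answer: 0x9B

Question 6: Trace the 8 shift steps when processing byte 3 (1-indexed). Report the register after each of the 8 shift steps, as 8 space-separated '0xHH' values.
After byte 1 (0x80): reg=0x89
After byte 2 (0xE2): reg=0x16
Register before byte 3: 0x16
After XOR with byte 0x71: 0x67

Answer: 0xCE 0x9B 0x31 0x62 0xC4 0x8F 0x19 0x32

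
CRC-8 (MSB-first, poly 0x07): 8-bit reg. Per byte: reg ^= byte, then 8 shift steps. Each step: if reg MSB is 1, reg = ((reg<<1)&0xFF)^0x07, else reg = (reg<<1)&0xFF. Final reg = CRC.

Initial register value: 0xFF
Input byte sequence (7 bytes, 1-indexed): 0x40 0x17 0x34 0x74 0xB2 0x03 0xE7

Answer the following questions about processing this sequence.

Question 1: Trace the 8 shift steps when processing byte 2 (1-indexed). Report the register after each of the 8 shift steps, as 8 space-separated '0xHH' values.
Answer: 0x46 0x8C 0x1F 0x3E 0x7C 0xF8 0xF7 0xE9

Derivation:
After byte 1 (0x40): reg=0x34
Register before byte 2: 0x34
After XOR with byte 0x17: 0x23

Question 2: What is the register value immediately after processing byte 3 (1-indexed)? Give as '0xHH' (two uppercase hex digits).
After byte 1 (0x40): reg=0x34
After byte 2 (0x17): reg=0xE9
After byte 3 (0x34): reg=0x1D

Answer: 0x1D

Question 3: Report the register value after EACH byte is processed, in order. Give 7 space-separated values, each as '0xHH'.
0x34 0xE9 0x1D 0x18 0x5F 0x93 0x4B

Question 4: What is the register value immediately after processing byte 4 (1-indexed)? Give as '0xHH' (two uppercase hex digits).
Answer: 0x18

Derivation:
After byte 1 (0x40): reg=0x34
After byte 2 (0x17): reg=0xE9
After byte 3 (0x34): reg=0x1D
After byte 4 (0x74): reg=0x18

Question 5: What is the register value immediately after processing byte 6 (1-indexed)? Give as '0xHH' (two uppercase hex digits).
After byte 1 (0x40): reg=0x34
After byte 2 (0x17): reg=0xE9
After byte 3 (0x34): reg=0x1D
After byte 4 (0x74): reg=0x18
After byte 5 (0xB2): reg=0x5F
After byte 6 (0x03): reg=0x93

Answer: 0x93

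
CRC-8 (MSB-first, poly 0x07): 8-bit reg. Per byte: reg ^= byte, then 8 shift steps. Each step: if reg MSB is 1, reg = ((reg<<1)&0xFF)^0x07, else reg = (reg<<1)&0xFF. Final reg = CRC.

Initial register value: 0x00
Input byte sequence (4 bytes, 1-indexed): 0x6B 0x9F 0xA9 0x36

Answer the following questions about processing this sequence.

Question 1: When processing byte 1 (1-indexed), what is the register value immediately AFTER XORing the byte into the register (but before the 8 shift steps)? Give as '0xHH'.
Answer: 0x6B

Derivation:
Register before byte 1: 0x00
Byte 1: 0x6B
0x00 XOR 0x6B = 0x6B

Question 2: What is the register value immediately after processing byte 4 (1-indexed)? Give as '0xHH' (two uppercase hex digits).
Answer: 0x16

Derivation:
After byte 1 (0x6B): reg=0x16
After byte 2 (0x9F): reg=0xB6
After byte 3 (0xA9): reg=0x5D
After byte 4 (0x36): reg=0x16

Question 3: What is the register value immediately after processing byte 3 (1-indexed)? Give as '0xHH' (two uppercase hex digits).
Answer: 0x5D

Derivation:
After byte 1 (0x6B): reg=0x16
After byte 2 (0x9F): reg=0xB6
After byte 3 (0xA9): reg=0x5D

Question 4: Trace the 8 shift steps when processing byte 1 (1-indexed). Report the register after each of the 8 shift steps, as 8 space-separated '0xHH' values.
Register before byte 1: 0x00
After XOR with byte 0x6B: 0x6B

Answer: 0xD6 0xAB 0x51 0xA2 0x43 0x86 0x0B 0x16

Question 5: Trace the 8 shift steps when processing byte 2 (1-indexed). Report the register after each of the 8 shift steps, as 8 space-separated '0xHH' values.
Answer: 0x15 0x2A 0x54 0xA8 0x57 0xAE 0x5B 0xB6

Derivation:
After byte 1 (0x6B): reg=0x16
Register before byte 2: 0x16
After XOR with byte 0x9F: 0x89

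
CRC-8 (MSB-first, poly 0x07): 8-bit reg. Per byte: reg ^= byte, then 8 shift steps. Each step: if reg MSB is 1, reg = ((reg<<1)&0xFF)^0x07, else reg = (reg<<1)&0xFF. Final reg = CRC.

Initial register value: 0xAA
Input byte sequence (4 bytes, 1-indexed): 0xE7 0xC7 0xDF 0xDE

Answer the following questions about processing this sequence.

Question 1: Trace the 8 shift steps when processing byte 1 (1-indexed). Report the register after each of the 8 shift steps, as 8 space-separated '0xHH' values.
Register before byte 1: 0xAA
After XOR with byte 0xE7: 0x4D

Answer: 0x9A 0x33 0x66 0xCC 0x9F 0x39 0x72 0xE4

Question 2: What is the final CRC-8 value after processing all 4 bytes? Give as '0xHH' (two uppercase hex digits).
Answer: 0x93

Derivation:
After byte 1 (0xE7): reg=0xE4
After byte 2 (0xC7): reg=0xE9
After byte 3 (0xDF): reg=0x82
After byte 4 (0xDE): reg=0x93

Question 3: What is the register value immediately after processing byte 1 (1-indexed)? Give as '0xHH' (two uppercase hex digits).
Answer: 0xE4

Derivation:
After byte 1 (0xE7): reg=0xE4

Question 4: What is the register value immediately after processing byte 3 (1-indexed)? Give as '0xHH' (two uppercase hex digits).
After byte 1 (0xE7): reg=0xE4
After byte 2 (0xC7): reg=0xE9
After byte 3 (0xDF): reg=0x82

Answer: 0x82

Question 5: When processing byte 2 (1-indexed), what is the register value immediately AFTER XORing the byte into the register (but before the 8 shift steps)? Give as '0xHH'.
Register before byte 2: 0xE4
Byte 2: 0xC7
0xE4 XOR 0xC7 = 0x23

Answer: 0x23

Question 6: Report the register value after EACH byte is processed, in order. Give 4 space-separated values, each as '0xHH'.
0xE4 0xE9 0x82 0x93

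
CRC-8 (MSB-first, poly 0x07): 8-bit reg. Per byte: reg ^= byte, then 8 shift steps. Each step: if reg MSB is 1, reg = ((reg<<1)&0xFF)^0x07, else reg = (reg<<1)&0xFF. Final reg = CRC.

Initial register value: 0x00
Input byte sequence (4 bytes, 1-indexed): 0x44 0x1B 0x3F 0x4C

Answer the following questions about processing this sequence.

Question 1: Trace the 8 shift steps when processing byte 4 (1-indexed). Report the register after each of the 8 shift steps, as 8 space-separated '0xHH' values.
After byte 1 (0x44): reg=0xDB
After byte 2 (0x1B): reg=0x4E
After byte 3 (0x3F): reg=0x50
Register before byte 4: 0x50
After XOR with byte 0x4C: 0x1C

Answer: 0x38 0x70 0xE0 0xC7 0x89 0x15 0x2A 0x54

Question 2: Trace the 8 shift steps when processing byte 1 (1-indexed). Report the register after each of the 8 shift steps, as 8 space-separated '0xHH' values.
Answer: 0x88 0x17 0x2E 0x5C 0xB8 0x77 0xEE 0xDB

Derivation:
Register before byte 1: 0x00
After XOR with byte 0x44: 0x44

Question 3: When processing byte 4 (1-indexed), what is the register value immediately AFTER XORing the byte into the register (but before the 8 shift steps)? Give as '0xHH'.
Register before byte 4: 0x50
Byte 4: 0x4C
0x50 XOR 0x4C = 0x1C

Answer: 0x1C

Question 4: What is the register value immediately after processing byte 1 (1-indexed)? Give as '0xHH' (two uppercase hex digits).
After byte 1 (0x44): reg=0xDB

Answer: 0xDB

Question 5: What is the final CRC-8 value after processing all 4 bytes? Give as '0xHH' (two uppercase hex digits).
After byte 1 (0x44): reg=0xDB
After byte 2 (0x1B): reg=0x4E
After byte 3 (0x3F): reg=0x50
After byte 4 (0x4C): reg=0x54

Answer: 0x54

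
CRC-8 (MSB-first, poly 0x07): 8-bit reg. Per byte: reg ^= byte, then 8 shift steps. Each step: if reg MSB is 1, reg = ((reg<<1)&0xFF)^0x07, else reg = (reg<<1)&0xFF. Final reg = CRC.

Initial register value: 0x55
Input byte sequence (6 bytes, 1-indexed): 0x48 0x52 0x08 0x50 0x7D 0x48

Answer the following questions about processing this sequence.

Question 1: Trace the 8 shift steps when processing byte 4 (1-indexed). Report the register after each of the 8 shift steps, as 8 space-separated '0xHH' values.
Answer: 0xFA 0xF3 0xE1 0xC5 0x8D 0x1D 0x3A 0x74

Derivation:
After byte 1 (0x48): reg=0x53
After byte 2 (0x52): reg=0x07
After byte 3 (0x08): reg=0x2D
Register before byte 4: 0x2D
After XOR with byte 0x50: 0x7D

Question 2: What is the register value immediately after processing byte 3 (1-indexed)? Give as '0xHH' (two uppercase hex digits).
After byte 1 (0x48): reg=0x53
After byte 2 (0x52): reg=0x07
After byte 3 (0x08): reg=0x2D

Answer: 0x2D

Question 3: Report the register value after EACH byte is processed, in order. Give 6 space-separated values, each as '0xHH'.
0x53 0x07 0x2D 0x74 0x3F 0x42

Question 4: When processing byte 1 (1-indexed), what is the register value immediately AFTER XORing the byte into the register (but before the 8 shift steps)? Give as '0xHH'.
Answer: 0x1D

Derivation:
Register before byte 1: 0x55
Byte 1: 0x48
0x55 XOR 0x48 = 0x1D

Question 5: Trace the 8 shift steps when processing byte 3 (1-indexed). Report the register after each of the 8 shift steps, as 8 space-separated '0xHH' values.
After byte 1 (0x48): reg=0x53
After byte 2 (0x52): reg=0x07
Register before byte 3: 0x07
After XOR with byte 0x08: 0x0F

Answer: 0x1E 0x3C 0x78 0xF0 0xE7 0xC9 0x95 0x2D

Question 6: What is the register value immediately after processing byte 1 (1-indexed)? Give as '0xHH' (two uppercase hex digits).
After byte 1 (0x48): reg=0x53

Answer: 0x53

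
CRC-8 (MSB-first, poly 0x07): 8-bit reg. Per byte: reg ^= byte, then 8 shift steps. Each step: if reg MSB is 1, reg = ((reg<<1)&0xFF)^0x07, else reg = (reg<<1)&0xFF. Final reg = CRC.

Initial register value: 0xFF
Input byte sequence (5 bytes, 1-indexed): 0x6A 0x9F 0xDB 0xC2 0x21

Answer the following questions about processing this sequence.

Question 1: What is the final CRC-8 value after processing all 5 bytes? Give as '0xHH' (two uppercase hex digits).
Answer: 0x2F

Derivation:
After byte 1 (0x6A): reg=0xE2
After byte 2 (0x9F): reg=0x74
After byte 3 (0xDB): reg=0x44
After byte 4 (0xC2): reg=0x9B
After byte 5 (0x21): reg=0x2F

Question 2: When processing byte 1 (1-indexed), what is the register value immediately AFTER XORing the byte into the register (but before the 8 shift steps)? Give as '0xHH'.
Answer: 0x95

Derivation:
Register before byte 1: 0xFF
Byte 1: 0x6A
0xFF XOR 0x6A = 0x95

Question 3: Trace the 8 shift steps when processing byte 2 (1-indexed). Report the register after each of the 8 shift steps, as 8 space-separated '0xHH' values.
Answer: 0xFA 0xF3 0xE1 0xC5 0x8D 0x1D 0x3A 0x74

Derivation:
After byte 1 (0x6A): reg=0xE2
Register before byte 2: 0xE2
After XOR with byte 0x9F: 0x7D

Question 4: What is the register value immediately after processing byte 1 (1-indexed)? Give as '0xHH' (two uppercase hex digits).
Answer: 0xE2

Derivation:
After byte 1 (0x6A): reg=0xE2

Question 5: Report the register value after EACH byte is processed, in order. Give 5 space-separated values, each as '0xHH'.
0xE2 0x74 0x44 0x9B 0x2F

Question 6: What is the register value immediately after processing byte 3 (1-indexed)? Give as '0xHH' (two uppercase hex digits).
After byte 1 (0x6A): reg=0xE2
After byte 2 (0x9F): reg=0x74
After byte 3 (0xDB): reg=0x44

Answer: 0x44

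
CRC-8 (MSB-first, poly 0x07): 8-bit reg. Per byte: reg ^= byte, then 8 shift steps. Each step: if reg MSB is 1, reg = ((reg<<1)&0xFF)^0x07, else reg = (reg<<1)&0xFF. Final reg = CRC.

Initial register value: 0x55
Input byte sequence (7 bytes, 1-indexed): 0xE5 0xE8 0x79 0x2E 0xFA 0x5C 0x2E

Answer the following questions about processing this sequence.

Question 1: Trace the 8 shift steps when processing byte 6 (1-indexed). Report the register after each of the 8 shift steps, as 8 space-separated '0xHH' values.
Answer: 0x0F 0x1E 0x3C 0x78 0xF0 0xE7 0xC9 0x95

Derivation:
After byte 1 (0xE5): reg=0x19
After byte 2 (0xE8): reg=0xD9
After byte 3 (0x79): reg=0x69
After byte 4 (0x2E): reg=0xD2
After byte 5 (0xFA): reg=0xD8
Register before byte 6: 0xD8
After XOR with byte 0x5C: 0x84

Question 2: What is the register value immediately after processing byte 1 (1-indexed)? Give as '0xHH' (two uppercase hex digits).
After byte 1 (0xE5): reg=0x19

Answer: 0x19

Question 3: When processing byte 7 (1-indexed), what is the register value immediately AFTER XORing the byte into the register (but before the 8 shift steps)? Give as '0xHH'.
Register before byte 7: 0x95
Byte 7: 0x2E
0x95 XOR 0x2E = 0xBB

Answer: 0xBB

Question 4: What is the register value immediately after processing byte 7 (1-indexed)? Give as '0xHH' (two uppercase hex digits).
After byte 1 (0xE5): reg=0x19
After byte 2 (0xE8): reg=0xD9
After byte 3 (0x79): reg=0x69
After byte 4 (0x2E): reg=0xD2
After byte 5 (0xFA): reg=0xD8
After byte 6 (0x5C): reg=0x95
After byte 7 (0x2E): reg=0x28

Answer: 0x28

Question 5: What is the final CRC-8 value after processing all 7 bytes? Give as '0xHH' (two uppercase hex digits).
Answer: 0x28

Derivation:
After byte 1 (0xE5): reg=0x19
After byte 2 (0xE8): reg=0xD9
After byte 3 (0x79): reg=0x69
After byte 4 (0x2E): reg=0xD2
After byte 5 (0xFA): reg=0xD8
After byte 6 (0x5C): reg=0x95
After byte 7 (0x2E): reg=0x28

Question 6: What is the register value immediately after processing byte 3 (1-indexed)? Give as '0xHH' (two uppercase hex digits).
After byte 1 (0xE5): reg=0x19
After byte 2 (0xE8): reg=0xD9
After byte 3 (0x79): reg=0x69

Answer: 0x69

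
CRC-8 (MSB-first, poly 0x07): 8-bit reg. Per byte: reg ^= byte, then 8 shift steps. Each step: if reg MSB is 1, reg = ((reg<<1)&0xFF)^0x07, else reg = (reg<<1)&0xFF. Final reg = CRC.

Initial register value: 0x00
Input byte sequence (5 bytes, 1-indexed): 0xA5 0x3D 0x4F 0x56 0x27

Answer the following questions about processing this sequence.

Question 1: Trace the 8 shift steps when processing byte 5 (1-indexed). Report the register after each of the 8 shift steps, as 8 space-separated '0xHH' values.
Answer: 0xB1 0x65 0xCA 0x93 0x21 0x42 0x84 0x0F

Derivation:
After byte 1 (0xA5): reg=0x72
After byte 2 (0x3D): reg=0xEA
After byte 3 (0x4F): reg=0x72
After byte 4 (0x56): reg=0xFC
Register before byte 5: 0xFC
After XOR with byte 0x27: 0xDB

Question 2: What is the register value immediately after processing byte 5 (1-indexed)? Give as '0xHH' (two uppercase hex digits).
After byte 1 (0xA5): reg=0x72
After byte 2 (0x3D): reg=0xEA
After byte 3 (0x4F): reg=0x72
After byte 4 (0x56): reg=0xFC
After byte 5 (0x27): reg=0x0F

Answer: 0x0F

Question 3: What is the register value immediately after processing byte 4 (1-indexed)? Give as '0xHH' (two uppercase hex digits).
After byte 1 (0xA5): reg=0x72
After byte 2 (0x3D): reg=0xEA
After byte 3 (0x4F): reg=0x72
After byte 4 (0x56): reg=0xFC

Answer: 0xFC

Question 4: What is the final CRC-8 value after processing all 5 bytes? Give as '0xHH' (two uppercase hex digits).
After byte 1 (0xA5): reg=0x72
After byte 2 (0x3D): reg=0xEA
After byte 3 (0x4F): reg=0x72
After byte 4 (0x56): reg=0xFC
After byte 5 (0x27): reg=0x0F

Answer: 0x0F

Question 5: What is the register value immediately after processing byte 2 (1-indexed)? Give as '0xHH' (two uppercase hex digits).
After byte 1 (0xA5): reg=0x72
After byte 2 (0x3D): reg=0xEA

Answer: 0xEA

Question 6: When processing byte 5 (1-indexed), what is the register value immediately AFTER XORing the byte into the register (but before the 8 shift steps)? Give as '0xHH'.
Answer: 0xDB

Derivation:
Register before byte 5: 0xFC
Byte 5: 0x27
0xFC XOR 0x27 = 0xDB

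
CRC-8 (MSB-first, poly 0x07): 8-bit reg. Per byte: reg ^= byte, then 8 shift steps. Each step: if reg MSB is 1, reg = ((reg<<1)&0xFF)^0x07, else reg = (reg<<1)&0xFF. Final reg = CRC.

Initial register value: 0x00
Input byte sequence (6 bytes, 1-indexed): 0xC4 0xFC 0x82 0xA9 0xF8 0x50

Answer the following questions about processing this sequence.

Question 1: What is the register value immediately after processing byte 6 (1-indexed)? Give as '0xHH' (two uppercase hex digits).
Answer: 0xC5

Derivation:
After byte 1 (0xC4): reg=0x52
After byte 2 (0xFC): reg=0x43
After byte 3 (0x82): reg=0x49
After byte 4 (0xA9): reg=0xAE
After byte 5 (0xF8): reg=0xA5
After byte 6 (0x50): reg=0xC5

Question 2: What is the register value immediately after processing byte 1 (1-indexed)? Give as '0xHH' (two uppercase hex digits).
Answer: 0x52

Derivation:
After byte 1 (0xC4): reg=0x52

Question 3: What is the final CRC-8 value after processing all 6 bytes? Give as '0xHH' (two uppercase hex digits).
Answer: 0xC5

Derivation:
After byte 1 (0xC4): reg=0x52
After byte 2 (0xFC): reg=0x43
After byte 3 (0x82): reg=0x49
After byte 4 (0xA9): reg=0xAE
After byte 5 (0xF8): reg=0xA5
After byte 6 (0x50): reg=0xC5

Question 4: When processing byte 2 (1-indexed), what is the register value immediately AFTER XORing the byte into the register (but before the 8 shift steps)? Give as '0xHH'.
Answer: 0xAE

Derivation:
Register before byte 2: 0x52
Byte 2: 0xFC
0x52 XOR 0xFC = 0xAE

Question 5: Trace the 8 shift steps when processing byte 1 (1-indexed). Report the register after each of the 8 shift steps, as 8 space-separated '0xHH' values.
Answer: 0x8F 0x19 0x32 0x64 0xC8 0x97 0x29 0x52

Derivation:
Register before byte 1: 0x00
After XOR with byte 0xC4: 0xC4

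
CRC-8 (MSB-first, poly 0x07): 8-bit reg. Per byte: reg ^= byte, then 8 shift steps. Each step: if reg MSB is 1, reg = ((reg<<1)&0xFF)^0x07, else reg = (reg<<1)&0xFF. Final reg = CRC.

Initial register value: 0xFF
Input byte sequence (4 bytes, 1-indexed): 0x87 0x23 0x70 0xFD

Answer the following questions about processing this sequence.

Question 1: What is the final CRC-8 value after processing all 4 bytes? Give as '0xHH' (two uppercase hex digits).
Answer: 0x23

Derivation:
After byte 1 (0x87): reg=0x6F
After byte 2 (0x23): reg=0xE3
After byte 3 (0x70): reg=0xF0
After byte 4 (0xFD): reg=0x23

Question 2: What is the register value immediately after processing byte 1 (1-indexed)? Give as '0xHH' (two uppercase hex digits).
After byte 1 (0x87): reg=0x6F

Answer: 0x6F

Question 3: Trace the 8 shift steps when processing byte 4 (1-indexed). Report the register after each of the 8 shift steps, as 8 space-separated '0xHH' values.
After byte 1 (0x87): reg=0x6F
After byte 2 (0x23): reg=0xE3
After byte 3 (0x70): reg=0xF0
Register before byte 4: 0xF0
After XOR with byte 0xFD: 0x0D

Answer: 0x1A 0x34 0x68 0xD0 0xA7 0x49 0x92 0x23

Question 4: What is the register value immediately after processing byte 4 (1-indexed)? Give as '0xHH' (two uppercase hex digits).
Answer: 0x23

Derivation:
After byte 1 (0x87): reg=0x6F
After byte 2 (0x23): reg=0xE3
After byte 3 (0x70): reg=0xF0
After byte 4 (0xFD): reg=0x23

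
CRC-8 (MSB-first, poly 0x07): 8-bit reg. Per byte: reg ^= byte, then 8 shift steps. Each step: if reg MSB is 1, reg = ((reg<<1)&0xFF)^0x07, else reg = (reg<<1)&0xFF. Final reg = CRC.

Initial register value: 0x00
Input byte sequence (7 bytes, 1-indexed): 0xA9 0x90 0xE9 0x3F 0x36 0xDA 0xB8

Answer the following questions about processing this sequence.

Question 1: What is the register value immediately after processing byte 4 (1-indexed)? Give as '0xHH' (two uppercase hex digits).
After byte 1 (0xA9): reg=0x56
After byte 2 (0x90): reg=0x5C
After byte 3 (0xE9): reg=0x02
After byte 4 (0x3F): reg=0xB3

Answer: 0xB3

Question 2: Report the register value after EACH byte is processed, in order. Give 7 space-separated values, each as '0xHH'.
0x56 0x5C 0x02 0xB3 0x92 0xFF 0xD2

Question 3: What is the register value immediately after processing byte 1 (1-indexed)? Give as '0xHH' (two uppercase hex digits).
Answer: 0x56

Derivation:
After byte 1 (0xA9): reg=0x56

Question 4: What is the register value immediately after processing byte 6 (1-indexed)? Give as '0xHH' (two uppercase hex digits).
After byte 1 (0xA9): reg=0x56
After byte 2 (0x90): reg=0x5C
After byte 3 (0xE9): reg=0x02
After byte 4 (0x3F): reg=0xB3
After byte 5 (0x36): reg=0x92
After byte 6 (0xDA): reg=0xFF

Answer: 0xFF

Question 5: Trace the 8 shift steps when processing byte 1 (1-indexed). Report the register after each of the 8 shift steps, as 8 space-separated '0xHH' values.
Answer: 0x55 0xAA 0x53 0xA6 0x4B 0x96 0x2B 0x56

Derivation:
Register before byte 1: 0x00
After XOR with byte 0xA9: 0xA9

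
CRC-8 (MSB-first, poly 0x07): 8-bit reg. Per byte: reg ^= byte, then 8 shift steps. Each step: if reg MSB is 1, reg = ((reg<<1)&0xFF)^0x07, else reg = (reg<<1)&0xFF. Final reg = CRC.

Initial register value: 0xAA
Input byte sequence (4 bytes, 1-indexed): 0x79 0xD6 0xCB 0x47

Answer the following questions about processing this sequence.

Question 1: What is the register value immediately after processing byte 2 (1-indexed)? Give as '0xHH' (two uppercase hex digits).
After byte 1 (0x79): reg=0x37
After byte 2 (0xD6): reg=0xA9

Answer: 0xA9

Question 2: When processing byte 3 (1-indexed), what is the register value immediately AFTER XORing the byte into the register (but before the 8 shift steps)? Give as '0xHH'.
Register before byte 3: 0xA9
Byte 3: 0xCB
0xA9 XOR 0xCB = 0x62

Answer: 0x62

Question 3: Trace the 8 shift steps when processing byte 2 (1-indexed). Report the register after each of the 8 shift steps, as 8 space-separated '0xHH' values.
Answer: 0xC5 0x8D 0x1D 0x3A 0x74 0xE8 0xD7 0xA9

Derivation:
After byte 1 (0x79): reg=0x37
Register before byte 2: 0x37
After XOR with byte 0xD6: 0xE1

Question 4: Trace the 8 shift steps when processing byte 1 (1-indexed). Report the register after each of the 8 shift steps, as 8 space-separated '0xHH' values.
Register before byte 1: 0xAA
After XOR with byte 0x79: 0xD3

Answer: 0xA1 0x45 0x8A 0x13 0x26 0x4C 0x98 0x37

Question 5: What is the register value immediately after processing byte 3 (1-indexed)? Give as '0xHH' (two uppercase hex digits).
Answer: 0x29

Derivation:
After byte 1 (0x79): reg=0x37
After byte 2 (0xD6): reg=0xA9
After byte 3 (0xCB): reg=0x29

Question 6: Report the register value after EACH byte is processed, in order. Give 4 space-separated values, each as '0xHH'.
0x37 0xA9 0x29 0x0D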